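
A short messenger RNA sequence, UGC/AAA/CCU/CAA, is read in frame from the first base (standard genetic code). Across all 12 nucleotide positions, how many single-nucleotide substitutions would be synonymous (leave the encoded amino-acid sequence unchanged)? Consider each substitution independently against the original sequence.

6

Codon 1 (UGC, Cys): 1 synonymous substitution.
Codon 2 (AAA, Lys): 1 synonymous substitution.
Codon 3 (CCU, Pro): 3 synonymous substitutions.
Codon 4 (CAA, Gln): 1 synonymous substitution.
Total: 1 + 1 + 3 + 1 = 6.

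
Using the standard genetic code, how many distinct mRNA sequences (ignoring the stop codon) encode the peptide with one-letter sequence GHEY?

32

Gly: 4 codons.
His: 2 codons.
Glu: 2 codons.
Tyr: 2 codons.
4 × 2 × 2 × 2 = 32.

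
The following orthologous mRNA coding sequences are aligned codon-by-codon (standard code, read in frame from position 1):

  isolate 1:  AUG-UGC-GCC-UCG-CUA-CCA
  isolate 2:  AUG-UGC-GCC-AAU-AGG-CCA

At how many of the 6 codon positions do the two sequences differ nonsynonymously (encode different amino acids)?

2

Codon 1: AUG Met / AUG Met — identical.
Codon 2: UGC Cys / UGC Cys — identical.
Codon 3: GCC Ala / GCC Ala — identical.
Codon 4: UCG Ser / AAU Asn — nonsynonymous.
Codon 5: CUA Leu / AGG Arg — nonsynonymous.
Codon 6: CCA Pro / CCA Pro — identical.
Nonsynonymous differences: 2.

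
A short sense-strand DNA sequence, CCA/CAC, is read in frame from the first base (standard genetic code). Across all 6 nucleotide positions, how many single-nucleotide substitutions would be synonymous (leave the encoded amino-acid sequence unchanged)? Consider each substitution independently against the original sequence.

Codon 1 (CCA, Pro): 3 synonymous substitutions.
Codon 2 (CAC, His): 1 synonymous substitution.
Total: 3 + 1 = 4.

4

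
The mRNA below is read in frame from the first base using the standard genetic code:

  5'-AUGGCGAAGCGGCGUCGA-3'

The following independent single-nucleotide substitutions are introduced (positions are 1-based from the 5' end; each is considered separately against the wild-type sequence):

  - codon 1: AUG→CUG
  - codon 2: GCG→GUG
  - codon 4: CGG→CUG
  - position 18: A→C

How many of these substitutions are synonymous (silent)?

Codon 1: AUG (Met) → CUG (Leu) — missense.
Codon 2: GCG (Ala) → GUG (Val) — missense.
Codon 4: CGG (Arg) → CUG (Leu) — missense.
Codon 6: CGA (Arg) → CGC (Arg) — synonymous.
Synonymous: 1 of 4.

1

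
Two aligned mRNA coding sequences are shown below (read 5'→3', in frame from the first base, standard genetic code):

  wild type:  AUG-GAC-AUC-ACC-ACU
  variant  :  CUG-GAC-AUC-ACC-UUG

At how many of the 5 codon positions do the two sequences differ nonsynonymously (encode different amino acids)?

Codon 1: AUG Met / CUG Leu — nonsynonymous.
Codon 2: GAC Asp / GAC Asp — identical.
Codon 3: AUC Ile / AUC Ile — identical.
Codon 4: ACC Thr / ACC Thr — identical.
Codon 5: ACU Thr / UUG Leu — nonsynonymous.
Nonsynonymous differences: 2.

2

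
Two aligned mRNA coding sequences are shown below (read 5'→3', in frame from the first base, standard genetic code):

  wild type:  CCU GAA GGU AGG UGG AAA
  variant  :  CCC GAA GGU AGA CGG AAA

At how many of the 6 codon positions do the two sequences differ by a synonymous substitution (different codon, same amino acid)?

2

Codon 1: CCU Pro / CCC Pro — synonymous.
Codon 2: GAA Glu / GAA Glu — identical.
Codon 3: GGU Gly / GGU Gly — identical.
Codon 4: AGG Arg / AGA Arg — synonymous.
Codon 5: UGG Trp / CGG Arg — nonsynonymous.
Codon 6: AAA Lys / AAA Lys — identical.
Synonymous differences: 2.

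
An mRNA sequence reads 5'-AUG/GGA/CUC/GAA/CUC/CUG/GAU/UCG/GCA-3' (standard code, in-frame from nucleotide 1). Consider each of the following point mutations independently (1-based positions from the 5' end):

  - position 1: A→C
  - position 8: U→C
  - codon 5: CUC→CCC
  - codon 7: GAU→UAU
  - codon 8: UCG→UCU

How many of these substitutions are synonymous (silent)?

Codon 1: AUG (Met) → CUG (Leu) — missense.
Codon 3: CUC (Leu) → CCC (Pro) — missense.
Codon 5: CUC (Leu) → CCC (Pro) — missense.
Codon 7: GAU (Asp) → UAU (Tyr) — missense.
Codon 8: UCG (Ser) → UCU (Ser) — synonymous.
Synonymous: 1 of 5.

1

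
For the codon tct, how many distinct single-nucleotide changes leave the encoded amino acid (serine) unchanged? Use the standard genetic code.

3

Position 1: none → 0 synonymous.
Position 2: none → 0 synonymous.
Position 3: TCC, TCA, TCG → 3 synonymous.
Total: 0 + 0 + 3 = 3.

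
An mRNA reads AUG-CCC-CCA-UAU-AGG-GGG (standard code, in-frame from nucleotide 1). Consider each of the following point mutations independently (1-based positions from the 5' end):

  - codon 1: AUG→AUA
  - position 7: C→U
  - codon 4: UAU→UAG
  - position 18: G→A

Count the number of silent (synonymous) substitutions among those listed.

Codon 1: AUG (Met) → AUA (Ile) — missense.
Codon 3: CCA (Pro) → UCA (Ser) — missense.
Codon 4: UAU (Tyr) → UAG (Stop) — nonsense.
Codon 6: GGG (Gly) → GGA (Gly) — synonymous.
Synonymous: 1 of 4.

1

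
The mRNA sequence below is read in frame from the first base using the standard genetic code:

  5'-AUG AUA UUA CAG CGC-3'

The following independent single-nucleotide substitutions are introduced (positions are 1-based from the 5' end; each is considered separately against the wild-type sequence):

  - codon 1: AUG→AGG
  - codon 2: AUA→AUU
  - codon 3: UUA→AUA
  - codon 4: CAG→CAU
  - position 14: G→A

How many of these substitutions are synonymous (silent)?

1

Codon 1: AUG (Met) → AGG (Arg) — missense.
Codon 2: AUA (Ile) → AUU (Ile) — synonymous.
Codon 3: UUA (Leu) → AUA (Ile) — missense.
Codon 4: CAG (Gln) → CAU (His) — missense.
Codon 5: CGC (Arg) → CAC (His) — missense.
Synonymous: 1 of 5.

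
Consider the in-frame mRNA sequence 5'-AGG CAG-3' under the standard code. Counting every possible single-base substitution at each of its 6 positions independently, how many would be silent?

Codon 1 (AGG, Arg): 2 synonymous substitutions.
Codon 2 (CAG, Gln): 1 synonymous substitution.
Total: 2 + 1 = 3.

3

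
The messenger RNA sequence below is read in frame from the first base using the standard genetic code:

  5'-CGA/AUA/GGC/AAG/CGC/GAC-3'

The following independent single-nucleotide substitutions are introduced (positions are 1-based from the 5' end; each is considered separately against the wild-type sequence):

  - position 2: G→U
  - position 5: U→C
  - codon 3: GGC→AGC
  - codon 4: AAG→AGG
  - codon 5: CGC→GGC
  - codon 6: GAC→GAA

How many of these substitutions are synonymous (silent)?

0

Codon 1: CGA (Arg) → CUA (Leu) — missense.
Codon 2: AUA (Ile) → ACA (Thr) — missense.
Codon 3: GGC (Gly) → AGC (Ser) — missense.
Codon 4: AAG (Lys) → AGG (Arg) — missense.
Codon 5: CGC (Arg) → GGC (Gly) — missense.
Codon 6: GAC (Asp) → GAA (Glu) — missense.
Synonymous: 0 of 6.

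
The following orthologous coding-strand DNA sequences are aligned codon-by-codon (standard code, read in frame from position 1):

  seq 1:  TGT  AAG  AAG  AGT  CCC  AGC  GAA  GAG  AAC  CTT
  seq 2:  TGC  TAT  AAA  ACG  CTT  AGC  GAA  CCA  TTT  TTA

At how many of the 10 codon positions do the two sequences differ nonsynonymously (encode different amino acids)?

Codon 1: TGT Cys / TGC Cys — synonymous.
Codon 2: AAG Lys / TAT Tyr — nonsynonymous.
Codon 3: AAG Lys / AAA Lys — synonymous.
Codon 4: AGT Ser / ACG Thr — nonsynonymous.
Codon 5: CCC Pro / CTT Leu — nonsynonymous.
Codon 6: AGC Ser / AGC Ser — identical.
Codon 7: GAA Glu / GAA Glu — identical.
Codon 8: GAG Glu / CCA Pro — nonsynonymous.
Codon 9: AAC Asn / TTT Phe — nonsynonymous.
Codon 10: CTT Leu / TTA Leu — synonymous.
Nonsynonymous differences: 5.

5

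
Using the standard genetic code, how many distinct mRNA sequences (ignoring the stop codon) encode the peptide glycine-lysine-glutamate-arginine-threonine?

384

Gly: 4 codons.
Lys: 2 codons.
Glu: 2 codons.
Arg: 6 codons.
Thr: 4 codons.
4 × 2 × 2 × 6 × 4 = 384.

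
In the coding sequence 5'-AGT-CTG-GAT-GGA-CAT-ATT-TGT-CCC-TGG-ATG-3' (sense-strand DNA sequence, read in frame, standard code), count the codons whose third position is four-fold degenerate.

Codon 1 AGT (Ser): third position 2-fold.
Codon 2 CTG (Leu): third position 4-fold.
Codon 3 GAT (Asp): third position 2-fold.
Codon 4 GGA (Gly): third position 4-fold.
Codon 5 CAT (His): third position 2-fold.
Codon 6 ATT (Ile): third position 3-fold.
Codon 7 TGT (Cys): third position 2-fold.
Codon 8 CCC (Pro): third position 4-fold.
Codon 9 TGG (Trp): third position 1-fold.
Codon 10 ATG (Met): third position 1-fold.
Four-fold degenerate third positions: 3.

3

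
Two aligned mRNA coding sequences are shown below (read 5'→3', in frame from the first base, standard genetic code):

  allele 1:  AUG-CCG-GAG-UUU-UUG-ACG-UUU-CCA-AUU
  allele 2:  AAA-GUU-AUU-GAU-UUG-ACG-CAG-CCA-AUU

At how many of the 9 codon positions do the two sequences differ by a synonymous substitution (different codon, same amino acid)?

0

Codon 1: AUG Met / AAA Lys — nonsynonymous.
Codon 2: CCG Pro / GUU Val — nonsynonymous.
Codon 3: GAG Glu / AUU Ile — nonsynonymous.
Codon 4: UUU Phe / GAU Asp — nonsynonymous.
Codon 5: UUG Leu / UUG Leu — identical.
Codon 6: ACG Thr / ACG Thr — identical.
Codon 7: UUU Phe / CAG Gln — nonsynonymous.
Codon 8: CCA Pro / CCA Pro — identical.
Codon 9: AUU Ile / AUU Ile — identical.
Synonymous differences: 0.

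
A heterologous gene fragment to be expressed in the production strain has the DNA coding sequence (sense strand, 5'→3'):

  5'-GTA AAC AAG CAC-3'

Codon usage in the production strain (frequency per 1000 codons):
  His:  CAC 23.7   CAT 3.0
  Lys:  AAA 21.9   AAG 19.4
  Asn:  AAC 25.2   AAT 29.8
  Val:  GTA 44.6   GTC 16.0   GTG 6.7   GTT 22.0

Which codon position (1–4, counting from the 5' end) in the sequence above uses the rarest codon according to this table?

Codon 1 GTA (Val): 44.6 per 1000.
Codon 2 AAC (Asn): 25.2 per 1000.
Codon 3 AAG (Lys): 19.4 per 1000.
Codon 4 CAC (His): 23.7 per 1000.
Lowest frequency is 19.4 at codon 3.

3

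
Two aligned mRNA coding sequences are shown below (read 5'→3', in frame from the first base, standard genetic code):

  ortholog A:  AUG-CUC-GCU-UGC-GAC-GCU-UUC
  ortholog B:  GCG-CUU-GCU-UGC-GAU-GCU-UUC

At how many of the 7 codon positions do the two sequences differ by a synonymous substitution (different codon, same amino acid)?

Codon 1: AUG Met / GCG Ala — nonsynonymous.
Codon 2: CUC Leu / CUU Leu — synonymous.
Codon 3: GCU Ala / GCU Ala — identical.
Codon 4: UGC Cys / UGC Cys — identical.
Codon 5: GAC Asp / GAU Asp — synonymous.
Codon 6: GCU Ala / GCU Ala — identical.
Codon 7: UUC Phe / UUC Phe — identical.
Synonymous differences: 2.

2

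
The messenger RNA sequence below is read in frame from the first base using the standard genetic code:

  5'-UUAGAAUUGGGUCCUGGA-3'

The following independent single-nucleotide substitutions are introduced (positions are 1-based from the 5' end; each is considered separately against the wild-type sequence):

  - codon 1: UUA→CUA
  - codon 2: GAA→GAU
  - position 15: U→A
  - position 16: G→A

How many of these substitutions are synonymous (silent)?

Codon 1: UUA (Leu) → CUA (Leu) — synonymous.
Codon 2: GAA (Glu) → GAU (Asp) — missense.
Codon 5: CCU (Pro) → CCA (Pro) — synonymous.
Codon 6: GGA (Gly) → AGA (Arg) — missense.
Synonymous: 2 of 4.

2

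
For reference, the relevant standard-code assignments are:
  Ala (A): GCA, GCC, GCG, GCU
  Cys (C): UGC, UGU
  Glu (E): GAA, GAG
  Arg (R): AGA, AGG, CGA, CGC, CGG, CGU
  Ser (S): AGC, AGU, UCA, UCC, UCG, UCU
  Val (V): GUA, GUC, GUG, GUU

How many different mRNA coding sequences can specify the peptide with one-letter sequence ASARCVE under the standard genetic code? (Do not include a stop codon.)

9216

Ala: 4 codons.
Ser: 6 codons.
Ala: 4 codons.
Arg: 6 codons.
Cys: 2 codons.
Val: 4 codons.
Glu: 2 codons.
4 × 6 × 4 × 6 × 2 × 4 × 2 = 9216.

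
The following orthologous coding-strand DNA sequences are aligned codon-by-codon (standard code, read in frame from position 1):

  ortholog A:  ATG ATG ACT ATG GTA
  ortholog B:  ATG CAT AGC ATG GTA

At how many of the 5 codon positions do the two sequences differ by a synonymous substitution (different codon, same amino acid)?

0

Codon 1: ATG Met / ATG Met — identical.
Codon 2: ATG Met / CAT His — nonsynonymous.
Codon 3: ACT Thr / AGC Ser — nonsynonymous.
Codon 4: ATG Met / ATG Met — identical.
Codon 5: GTA Val / GTA Val — identical.
Synonymous differences: 0.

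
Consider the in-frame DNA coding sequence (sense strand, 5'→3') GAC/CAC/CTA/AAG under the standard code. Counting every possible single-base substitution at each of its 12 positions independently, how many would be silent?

7

Codon 1 (GAC, Asp): 1 synonymous substitution.
Codon 2 (CAC, His): 1 synonymous substitution.
Codon 3 (CTA, Leu): 4 synonymous substitutions.
Codon 4 (AAG, Lys): 1 synonymous substitution.
Total: 1 + 1 + 4 + 1 = 7.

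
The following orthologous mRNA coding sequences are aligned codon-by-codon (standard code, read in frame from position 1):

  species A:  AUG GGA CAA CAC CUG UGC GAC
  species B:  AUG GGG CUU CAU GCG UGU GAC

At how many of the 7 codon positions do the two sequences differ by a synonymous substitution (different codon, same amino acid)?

3

Codon 1: AUG Met / AUG Met — identical.
Codon 2: GGA Gly / GGG Gly — synonymous.
Codon 3: CAA Gln / CUU Leu — nonsynonymous.
Codon 4: CAC His / CAU His — synonymous.
Codon 5: CUG Leu / GCG Ala — nonsynonymous.
Codon 6: UGC Cys / UGU Cys — synonymous.
Codon 7: GAC Asp / GAC Asp — identical.
Synonymous differences: 3.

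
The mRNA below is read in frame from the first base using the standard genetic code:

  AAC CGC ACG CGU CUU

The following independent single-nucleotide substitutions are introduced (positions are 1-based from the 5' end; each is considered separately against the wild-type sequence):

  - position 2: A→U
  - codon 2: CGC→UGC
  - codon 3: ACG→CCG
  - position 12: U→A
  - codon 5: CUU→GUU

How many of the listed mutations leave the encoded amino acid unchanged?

1

Codon 1: AAC (Asn) → AUC (Ile) — missense.
Codon 2: CGC (Arg) → UGC (Cys) — missense.
Codon 3: ACG (Thr) → CCG (Pro) — missense.
Codon 4: CGU (Arg) → CGA (Arg) — synonymous.
Codon 5: CUU (Leu) → GUU (Val) — missense.
Synonymous: 1 of 5.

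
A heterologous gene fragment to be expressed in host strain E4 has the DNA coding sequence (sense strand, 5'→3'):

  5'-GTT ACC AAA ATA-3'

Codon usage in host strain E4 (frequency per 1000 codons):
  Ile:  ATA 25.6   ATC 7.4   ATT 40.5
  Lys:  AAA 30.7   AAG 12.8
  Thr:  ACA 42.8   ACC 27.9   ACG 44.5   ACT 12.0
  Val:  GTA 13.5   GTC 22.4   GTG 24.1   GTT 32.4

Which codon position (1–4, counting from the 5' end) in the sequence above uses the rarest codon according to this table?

4

Codon 1 GTT (Val): 32.4 per 1000.
Codon 2 ACC (Thr): 27.9 per 1000.
Codon 3 AAA (Lys): 30.7 per 1000.
Codon 4 ATA (Ile): 25.6 per 1000.
Lowest frequency is 25.6 at codon 4.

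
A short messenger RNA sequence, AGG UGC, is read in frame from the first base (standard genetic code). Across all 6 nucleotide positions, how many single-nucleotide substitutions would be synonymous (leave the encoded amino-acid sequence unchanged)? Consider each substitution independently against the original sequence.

Codon 1 (AGG, Arg): 2 synonymous substitutions.
Codon 2 (UGC, Cys): 1 synonymous substitution.
Total: 2 + 1 = 3.

3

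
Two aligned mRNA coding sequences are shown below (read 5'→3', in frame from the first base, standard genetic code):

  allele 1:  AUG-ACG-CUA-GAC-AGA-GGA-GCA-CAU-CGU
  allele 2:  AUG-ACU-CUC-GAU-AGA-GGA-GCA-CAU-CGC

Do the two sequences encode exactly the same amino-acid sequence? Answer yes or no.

Codon 1: AUG Met / AUG Met — identical.
Codon 2: ACG Thr / ACU Thr — synonymous.
Codon 3: CUA Leu / CUC Leu — synonymous.
Codon 4: GAC Asp / GAU Asp — synonymous.
Codon 5: AGA Arg / AGA Arg — identical.
Codon 6: GGA Gly / GGA Gly — identical.
Codon 7: GCA Ala / GCA Ala — identical.
Codon 8: CAU His / CAU His — identical.
Codon 9: CGU Arg / CGC Arg — synonymous.
Nonsynonymous differences: 0 → same protein.

yes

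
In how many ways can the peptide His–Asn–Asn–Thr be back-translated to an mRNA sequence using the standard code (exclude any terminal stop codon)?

His: 2 codons.
Asn: 2 codons.
Asn: 2 codons.
Thr: 4 codons.
2 × 2 × 2 × 4 = 32.

32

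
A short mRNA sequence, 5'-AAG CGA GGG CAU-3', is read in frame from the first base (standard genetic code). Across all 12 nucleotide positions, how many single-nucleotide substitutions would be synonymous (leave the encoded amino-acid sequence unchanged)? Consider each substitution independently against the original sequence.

9

Codon 1 (AAG, Lys): 1 synonymous substitution.
Codon 2 (CGA, Arg): 4 synonymous substitutions.
Codon 3 (GGG, Gly): 3 synonymous substitutions.
Codon 4 (CAU, His): 1 synonymous substitution.
Total: 1 + 4 + 3 + 1 = 9.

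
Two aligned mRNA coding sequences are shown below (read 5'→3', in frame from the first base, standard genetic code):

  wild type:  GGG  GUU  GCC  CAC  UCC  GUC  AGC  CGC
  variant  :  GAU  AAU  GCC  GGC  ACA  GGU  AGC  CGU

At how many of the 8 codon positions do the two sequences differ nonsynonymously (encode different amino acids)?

5

Codon 1: GGG Gly / GAU Asp — nonsynonymous.
Codon 2: GUU Val / AAU Asn — nonsynonymous.
Codon 3: GCC Ala / GCC Ala — identical.
Codon 4: CAC His / GGC Gly — nonsynonymous.
Codon 5: UCC Ser / ACA Thr — nonsynonymous.
Codon 6: GUC Val / GGU Gly — nonsynonymous.
Codon 7: AGC Ser / AGC Ser — identical.
Codon 8: CGC Arg / CGU Arg — synonymous.
Nonsynonymous differences: 5.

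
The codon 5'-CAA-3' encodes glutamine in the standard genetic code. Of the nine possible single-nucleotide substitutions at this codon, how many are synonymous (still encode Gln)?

1

Position 1: none → 0 synonymous.
Position 2: none → 0 synonymous.
Position 3: CAG → 1 synonymous.
Total: 0 + 0 + 1 = 1.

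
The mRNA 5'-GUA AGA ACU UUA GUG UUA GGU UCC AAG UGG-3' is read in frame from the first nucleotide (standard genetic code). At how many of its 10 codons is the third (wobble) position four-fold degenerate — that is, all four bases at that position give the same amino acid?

5

Codon 1 GUA (Val): third position 4-fold.
Codon 2 AGA (Arg): third position 2-fold.
Codon 3 ACU (Thr): third position 4-fold.
Codon 4 UUA (Leu): third position 2-fold.
Codon 5 GUG (Val): third position 4-fold.
Codon 6 UUA (Leu): third position 2-fold.
Codon 7 GGU (Gly): third position 4-fold.
Codon 8 UCC (Ser): third position 4-fold.
Codon 9 AAG (Lys): third position 2-fold.
Codon 10 UGG (Trp): third position 1-fold.
Four-fold degenerate third positions: 5.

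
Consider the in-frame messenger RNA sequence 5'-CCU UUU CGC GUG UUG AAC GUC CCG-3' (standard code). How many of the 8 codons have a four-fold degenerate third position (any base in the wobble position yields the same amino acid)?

5

Codon 1 CCU (Pro): third position 4-fold.
Codon 2 UUU (Phe): third position 2-fold.
Codon 3 CGC (Arg): third position 4-fold.
Codon 4 GUG (Val): third position 4-fold.
Codon 5 UUG (Leu): third position 2-fold.
Codon 6 AAC (Asn): third position 2-fold.
Codon 7 GUC (Val): third position 4-fold.
Codon 8 CCG (Pro): third position 4-fold.
Four-fold degenerate third positions: 5.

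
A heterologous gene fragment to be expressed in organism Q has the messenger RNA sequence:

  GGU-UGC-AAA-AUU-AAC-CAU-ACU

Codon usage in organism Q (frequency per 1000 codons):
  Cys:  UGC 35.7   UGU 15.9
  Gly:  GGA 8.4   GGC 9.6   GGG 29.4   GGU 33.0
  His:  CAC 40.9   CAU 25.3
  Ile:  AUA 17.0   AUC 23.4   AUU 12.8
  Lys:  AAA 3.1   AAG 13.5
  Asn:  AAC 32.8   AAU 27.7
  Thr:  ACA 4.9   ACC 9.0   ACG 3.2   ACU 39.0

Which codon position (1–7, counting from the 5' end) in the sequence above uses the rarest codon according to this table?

3

Codon 1 GGU (Gly): 33.0 per 1000.
Codon 2 UGC (Cys): 35.7 per 1000.
Codon 3 AAA (Lys): 3.1 per 1000.
Codon 4 AUU (Ile): 12.8 per 1000.
Codon 5 AAC (Asn): 32.8 per 1000.
Codon 6 CAU (His): 25.3 per 1000.
Codon 7 ACU (Thr): 39.0 per 1000.
Lowest frequency is 3.1 at codon 3.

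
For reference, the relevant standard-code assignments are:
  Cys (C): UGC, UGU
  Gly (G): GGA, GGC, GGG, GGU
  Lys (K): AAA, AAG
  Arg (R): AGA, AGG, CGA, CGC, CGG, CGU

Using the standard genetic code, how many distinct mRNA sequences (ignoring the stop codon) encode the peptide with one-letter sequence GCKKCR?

Gly: 4 codons.
Cys: 2 codons.
Lys: 2 codons.
Lys: 2 codons.
Cys: 2 codons.
Arg: 6 codons.
4 × 2 × 2 × 2 × 2 × 6 = 384.

384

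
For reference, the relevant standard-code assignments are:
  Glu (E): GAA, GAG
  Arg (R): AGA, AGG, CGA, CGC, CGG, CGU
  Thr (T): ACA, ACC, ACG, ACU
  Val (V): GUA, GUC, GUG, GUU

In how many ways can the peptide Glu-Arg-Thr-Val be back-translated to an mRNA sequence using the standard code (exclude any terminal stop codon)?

Glu: 2 codons.
Arg: 6 codons.
Thr: 4 codons.
Val: 4 codons.
2 × 6 × 4 × 4 = 192.

192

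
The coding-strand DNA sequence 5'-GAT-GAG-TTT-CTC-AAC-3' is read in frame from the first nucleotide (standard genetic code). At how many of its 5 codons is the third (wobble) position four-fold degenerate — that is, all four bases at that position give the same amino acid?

1

Codon 1 GAT (Asp): third position 2-fold.
Codon 2 GAG (Glu): third position 2-fold.
Codon 3 TTT (Phe): third position 2-fold.
Codon 4 CTC (Leu): third position 4-fold.
Codon 5 AAC (Asn): third position 2-fold.
Four-fold degenerate third positions: 1.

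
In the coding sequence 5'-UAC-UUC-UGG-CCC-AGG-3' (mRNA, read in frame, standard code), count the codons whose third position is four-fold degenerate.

Codon 1 UAC (Tyr): third position 2-fold.
Codon 2 UUC (Phe): third position 2-fold.
Codon 3 UGG (Trp): third position 1-fold.
Codon 4 CCC (Pro): third position 4-fold.
Codon 5 AGG (Arg): third position 2-fold.
Four-fold degenerate third positions: 1.

1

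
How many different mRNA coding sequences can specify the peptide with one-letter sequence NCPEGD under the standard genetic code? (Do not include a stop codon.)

Asn: 2 codons.
Cys: 2 codons.
Pro: 4 codons.
Glu: 2 codons.
Gly: 4 codons.
Asp: 2 codons.
2 × 2 × 4 × 2 × 4 × 2 = 256.

256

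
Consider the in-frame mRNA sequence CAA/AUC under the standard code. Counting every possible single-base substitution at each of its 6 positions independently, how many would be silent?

3

Codon 1 (CAA, Gln): 1 synonymous substitution.
Codon 2 (AUC, Ile): 2 synonymous substitutions.
Total: 1 + 2 = 3.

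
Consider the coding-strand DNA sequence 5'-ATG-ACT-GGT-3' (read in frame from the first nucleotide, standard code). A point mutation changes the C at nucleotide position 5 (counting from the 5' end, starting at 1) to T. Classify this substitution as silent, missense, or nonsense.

Position 5 falls in codon 2: ACT → Thr.
After the substitution the codon is ATT → Ile.
Thr ≠ Ile, so this is a missense mutation.

missense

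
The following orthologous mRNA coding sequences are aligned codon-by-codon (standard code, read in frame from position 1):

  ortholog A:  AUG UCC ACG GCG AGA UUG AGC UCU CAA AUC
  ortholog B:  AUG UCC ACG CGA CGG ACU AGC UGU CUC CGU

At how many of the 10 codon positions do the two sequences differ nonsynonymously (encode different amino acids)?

Codon 1: AUG Met / AUG Met — identical.
Codon 2: UCC Ser / UCC Ser — identical.
Codon 3: ACG Thr / ACG Thr — identical.
Codon 4: GCG Ala / CGA Arg — nonsynonymous.
Codon 5: AGA Arg / CGG Arg — synonymous.
Codon 6: UUG Leu / ACU Thr — nonsynonymous.
Codon 7: AGC Ser / AGC Ser — identical.
Codon 8: UCU Ser / UGU Cys — nonsynonymous.
Codon 9: CAA Gln / CUC Leu — nonsynonymous.
Codon 10: AUC Ile / CGU Arg — nonsynonymous.
Nonsynonymous differences: 5.

5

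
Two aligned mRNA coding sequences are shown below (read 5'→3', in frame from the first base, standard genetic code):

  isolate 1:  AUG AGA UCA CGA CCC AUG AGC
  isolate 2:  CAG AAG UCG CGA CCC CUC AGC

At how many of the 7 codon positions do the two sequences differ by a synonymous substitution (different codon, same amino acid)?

Codon 1: AUG Met / CAG Gln — nonsynonymous.
Codon 2: AGA Arg / AAG Lys — nonsynonymous.
Codon 3: UCA Ser / UCG Ser — synonymous.
Codon 4: CGA Arg / CGA Arg — identical.
Codon 5: CCC Pro / CCC Pro — identical.
Codon 6: AUG Met / CUC Leu — nonsynonymous.
Codon 7: AGC Ser / AGC Ser — identical.
Synonymous differences: 1.

1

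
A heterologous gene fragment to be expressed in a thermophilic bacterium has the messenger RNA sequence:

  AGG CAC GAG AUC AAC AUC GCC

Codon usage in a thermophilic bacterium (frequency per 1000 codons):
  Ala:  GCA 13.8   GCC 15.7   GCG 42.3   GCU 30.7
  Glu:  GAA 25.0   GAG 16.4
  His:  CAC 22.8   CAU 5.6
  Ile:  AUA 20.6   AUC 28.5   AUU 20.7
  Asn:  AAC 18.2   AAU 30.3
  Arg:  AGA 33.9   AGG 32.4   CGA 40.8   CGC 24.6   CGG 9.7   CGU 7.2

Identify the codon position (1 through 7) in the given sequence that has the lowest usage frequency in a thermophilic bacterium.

7

Codon 1 AGG (Arg): 32.4 per 1000.
Codon 2 CAC (His): 22.8 per 1000.
Codon 3 GAG (Glu): 16.4 per 1000.
Codon 4 AUC (Ile): 28.5 per 1000.
Codon 5 AAC (Asn): 18.2 per 1000.
Codon 6 AUC (Ile): 28.5 per 1000.
Codon 7 GCC (Ala): 15.7 per 1000.
Lowest frequency is 15.7 at codon 7.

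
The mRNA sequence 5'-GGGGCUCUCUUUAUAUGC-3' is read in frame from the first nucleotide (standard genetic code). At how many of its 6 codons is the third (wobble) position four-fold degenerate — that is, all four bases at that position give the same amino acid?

3

Codon 1 GGG (Gly): third position 4-fold.
Codon 2 GCU (Ala): third position 4-fold.
Codon 3 CUC (Leu): third position 4-fold.
Codon 4 UUU (Phe): third position 2-fold.
Codon 5 AUA (Ile): third position 3-fold.
Codon 6 UGC (Cys): third position 2-fold.
Four-fold degenerate third positions: 3.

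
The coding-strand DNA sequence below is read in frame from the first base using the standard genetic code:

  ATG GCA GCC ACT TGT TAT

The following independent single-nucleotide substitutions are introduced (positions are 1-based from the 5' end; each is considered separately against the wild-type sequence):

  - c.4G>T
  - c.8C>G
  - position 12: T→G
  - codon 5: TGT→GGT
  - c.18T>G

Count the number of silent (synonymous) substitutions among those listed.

1

Codon 2: GCA (Ala) → TCA (Ser) — missense.
Codon 3: GCC (Ala) → GGC (Gly) — missense.
Codon 4: ACT (Thr) → ACG (Thr) — synonymous.
Codon 5: TGT (Cys) → GGT (Gly) — missense.
Codon 6: TAT (Tyr) → TAG (Stop) — nonsense.
Synonymous: 1 of 5.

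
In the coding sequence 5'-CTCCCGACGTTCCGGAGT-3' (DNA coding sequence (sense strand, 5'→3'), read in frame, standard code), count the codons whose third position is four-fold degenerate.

4

Codon 1 CTC (Leu): third position 4-fold.
Codon 2 CCG (Pro): third position 4-fold.
Codon 3 ACG (Thr): third position 4-fold.
Codon 4 TTC (Phe): third position 2-fold.
Codon 5 CGG (Arg): third position 4-fold.
Codon 6 AGT (Ser): third position 2-fold.
Four-fold degenerate third positions: 4.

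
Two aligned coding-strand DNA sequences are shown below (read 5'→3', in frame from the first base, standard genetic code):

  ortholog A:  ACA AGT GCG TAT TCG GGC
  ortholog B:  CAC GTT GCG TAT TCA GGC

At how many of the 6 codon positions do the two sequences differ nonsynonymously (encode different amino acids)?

2

Codon 1: ACA Thr / CAC His — nonsynonymous.
Codon 2: AGT Ser / GTT Val — nonsynonymous.
Codon 3: GCG Ala / GCG Ala — identical.
Codon 4: TAT Tyr / TAT Tyr — identical.
Codon 5: TCG Ser / TCA Ser — synonymous.
Codon 6: GGC Gly / GGC Gly — identical.
Nonsynonymous differences: 2.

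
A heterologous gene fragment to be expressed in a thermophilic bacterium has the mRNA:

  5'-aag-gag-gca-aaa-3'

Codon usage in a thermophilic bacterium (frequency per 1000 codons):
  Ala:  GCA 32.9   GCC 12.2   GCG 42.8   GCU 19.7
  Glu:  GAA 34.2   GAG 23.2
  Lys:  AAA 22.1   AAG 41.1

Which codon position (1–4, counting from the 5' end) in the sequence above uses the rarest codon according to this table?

4

Codon 1 AAG (Lys): 41.1 per 1000.
Codon 2 GAG (Glu): 23.2 per 1000.
Codon 3 GCA (Ala): 32.9 per 1000.
Codon 4 AAA (Lys): 22.1 per 1000.
Lowest frequency is 22.1 at codon 4.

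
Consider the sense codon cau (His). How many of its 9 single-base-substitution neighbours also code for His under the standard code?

1

Position 1: none → 0 synonymous.
Position 2: none → 0 synonymous.
Position 3: CAC → 1 synonymous.
Total: 0 + 0 + 1 = 1.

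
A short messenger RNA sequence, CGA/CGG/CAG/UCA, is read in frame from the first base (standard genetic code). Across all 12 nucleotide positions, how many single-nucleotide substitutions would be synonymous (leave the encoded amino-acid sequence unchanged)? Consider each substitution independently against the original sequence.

Codon 1 (CGA, Arg): 4 synonymous substitutions.
Codon 2 (CGG, Arg): 4 synonymous substitutions.
Codon 3 (CAG, Gln): 1 synonymous substitution.
Codon 4 (UCA, Ser): 3 synonymous substitutions.
Total: 4 + 4 + 1 + 3 = 12.

12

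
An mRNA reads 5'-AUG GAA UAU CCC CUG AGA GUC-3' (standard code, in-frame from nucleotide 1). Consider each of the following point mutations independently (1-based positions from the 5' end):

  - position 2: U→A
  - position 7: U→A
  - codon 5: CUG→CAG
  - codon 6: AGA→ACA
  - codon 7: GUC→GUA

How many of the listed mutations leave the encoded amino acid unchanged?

Codon 1: AUG (Met) → AAG (Lys) — missense.
Codon 3: UAU (Tyr) → AAU (Asn) — missense.
Codon 5: CUG (Leu) → CAG (Gln) — missense.
Codon 6: AGA (Arg) → ACA (Thr) — missense.
Codon 7: GUC (Val) → GUA (Val) — synonymous.
Synonymous: 1 of 5.

1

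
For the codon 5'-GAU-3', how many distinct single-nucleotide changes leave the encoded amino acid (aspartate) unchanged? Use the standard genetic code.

1

Position 1: none → 0 synonymous.
Position 2: none → 0 synonymous.
Position 3: GAC → 1 synonymous.
Total: 0 + 0 + 1 = 1.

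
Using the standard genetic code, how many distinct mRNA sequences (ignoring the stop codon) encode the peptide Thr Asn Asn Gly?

Thr: 4 codons.
Asn: 2 codons.
Asn: 2 codons.
Gly: 4 codons.
4 × 2 × 2 × 4 = 64.

64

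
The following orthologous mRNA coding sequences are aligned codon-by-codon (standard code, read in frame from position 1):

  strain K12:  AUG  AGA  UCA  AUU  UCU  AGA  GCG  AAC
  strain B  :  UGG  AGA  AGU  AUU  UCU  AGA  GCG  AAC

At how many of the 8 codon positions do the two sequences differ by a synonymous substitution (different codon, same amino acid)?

1

Codon 1: AUG Met / UGG Trp — nonsynonymous.
Codon 2: AGA Arg / AGA Arg — identical.
Codon 3: UCA Ser / AGU Ser — synonymous.
Codon 4: AUU Ile / AUU Ile — identical.
Codon 5: UCU Ser / UCU Ser — identical.
Codon 6: AGA Arg / AGA Arg — identical.
Codon 7: GCG Ala / GCG Ala — identical.
Codon 8: AAC Asn / AAC Asn — identical.
Synonymous differences: 1.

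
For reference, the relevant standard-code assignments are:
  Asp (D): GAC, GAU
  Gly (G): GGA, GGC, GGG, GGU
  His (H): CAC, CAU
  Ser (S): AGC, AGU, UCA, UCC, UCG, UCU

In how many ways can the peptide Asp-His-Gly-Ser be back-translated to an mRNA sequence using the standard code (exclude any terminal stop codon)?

96

Asp: 2 codons.
His: 2 codons.
Gly: 4 codons.
Ser: 6 codons.
2 × 2 × 4 × 6 = 96.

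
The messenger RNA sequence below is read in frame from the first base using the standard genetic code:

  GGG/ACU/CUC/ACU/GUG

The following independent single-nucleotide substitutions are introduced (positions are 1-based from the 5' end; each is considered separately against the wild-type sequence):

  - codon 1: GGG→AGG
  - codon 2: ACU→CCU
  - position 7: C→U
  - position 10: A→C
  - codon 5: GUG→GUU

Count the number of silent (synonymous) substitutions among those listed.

1

Codon 1: GGG (Gly) → AGG (Arg) — missense.
Codon 2: ACU (Thr) → CCU (Pro) — missense.
Codon 3: CUC (Leu) → UUC (Phe) — missense.
Codon 4: ACU (Thr) → CCU (Pro) — missense.
Codon 5: GUG (Val) → GUU (Val) — synonymous.
Synonymous: 1 of 5.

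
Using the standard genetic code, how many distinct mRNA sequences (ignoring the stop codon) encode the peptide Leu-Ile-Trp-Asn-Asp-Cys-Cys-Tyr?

576

Leu: 6 codons.
Ile: 3 codons.
Trp: 1 codon.
Asn: 2 codons.
Asp: 2 codons.
Cys: 2 codons.
Cys: 2 codons.
Tyr: 2 codons.
6 × 3 × 1 × 2 × 2 × 2 × 2 × 2 = 576.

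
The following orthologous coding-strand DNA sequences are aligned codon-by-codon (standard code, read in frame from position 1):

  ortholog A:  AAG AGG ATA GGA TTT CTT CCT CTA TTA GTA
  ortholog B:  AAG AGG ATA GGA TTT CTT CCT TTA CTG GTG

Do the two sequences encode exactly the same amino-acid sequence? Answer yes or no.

Codon 1: AAG Lys / AAG Lys — identical.
Codon 2: AGG Arg / AGG Arg — identical.
Codon 3: ATA Ile / ATA Ile — identical.
Codon 4: GGA Gly / GGA Gly — identical.
Codon 5: TTT Phe / TTT Phe — identical.
Codon 6: CTT Leu / CTT Leu — identical.
Codon 7: CCT Pro / CCT Pro — identical.
Codon 8: CTA Leu / TTA Leu — synonymous.
Codon 9: TTA Leu / CTG Leu — synonymous.
Codon 10: GTA Val / GTG Val — synonymous.
Nonsynonymous differences: 0 → same protein.

yes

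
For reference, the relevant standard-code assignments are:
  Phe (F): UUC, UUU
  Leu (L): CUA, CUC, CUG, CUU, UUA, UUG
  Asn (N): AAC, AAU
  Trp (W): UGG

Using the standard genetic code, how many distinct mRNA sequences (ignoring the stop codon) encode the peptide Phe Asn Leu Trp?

24

Phe: 2 codons.
Asn: 2 codons.
Leu: 6 codons.
Trp: 1 codon.
2 × 2 × 6 × 1 = 24.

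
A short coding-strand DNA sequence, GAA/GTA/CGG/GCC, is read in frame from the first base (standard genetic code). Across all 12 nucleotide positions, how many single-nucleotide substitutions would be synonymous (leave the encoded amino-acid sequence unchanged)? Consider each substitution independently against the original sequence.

11

Codon 1 (GAA, Glu): 1 synonymous substitution.
Codon 2 (GTA, Val): 3 synonymous substitutions.
Codon 3 (CGG, Arg): 4 synonymous substitutions.
Codon 4 (GCC, Ala): 3 synonymous substitutions.
Total: 1 + 3 + 4 + 3 = 11.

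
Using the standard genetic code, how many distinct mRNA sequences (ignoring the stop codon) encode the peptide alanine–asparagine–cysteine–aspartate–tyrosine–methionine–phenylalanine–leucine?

Ala: 4 codons.
Asn: 2 codons.
Cys: 2 codons.
Asp: 2 codons.
Tyr: 2 codons.
Met: 1 codon.
Phe: 2 codons.
Leu: 6 codons.
4 × 2 × 2 × 2 × 2 × 1 × 2 × 6 = 768.

768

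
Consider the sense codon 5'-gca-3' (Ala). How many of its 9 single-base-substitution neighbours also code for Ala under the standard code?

3

Position 1: none → 0 synonymous.
Position 2: none → 0 synonymous.
Position 3: GCU, GCC, GCG → 3 synonymous.
Total: 0 + 0 + 3 = 3.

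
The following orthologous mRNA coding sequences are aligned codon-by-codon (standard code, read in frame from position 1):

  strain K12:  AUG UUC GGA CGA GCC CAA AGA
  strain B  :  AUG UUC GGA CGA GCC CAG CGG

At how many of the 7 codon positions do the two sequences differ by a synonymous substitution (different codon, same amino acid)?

Codon 1: AUG Met / AUG Met — identical.
Codon 2: UUC Phe / UUC Phe — identical.
Codon 3: GGA Gly / GGA Gly — identical.
Codon 4: CGA Arg / CGA Arg — identical.
Codon 5: GCC Ala / GCC Ala — identical.
Codon 6: CAA Gln / CAG Gln — synonymous.
Codon 7: AGA Arg / CGG Arg — synonymous.
Synonymous differences: 2.

2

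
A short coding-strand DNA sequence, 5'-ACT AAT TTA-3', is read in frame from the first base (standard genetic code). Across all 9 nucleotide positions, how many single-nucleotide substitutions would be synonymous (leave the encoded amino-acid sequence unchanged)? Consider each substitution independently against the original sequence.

6

Codon 1 (ACT, Thr): 3 synonymous substitutions.
Codon 2 (AAT, Asn): 1 synonymous substitution.
Codon 3 (TTA, Leu): 2 synonymous substitutions.
Total: 3 + 1 + 2 = 6.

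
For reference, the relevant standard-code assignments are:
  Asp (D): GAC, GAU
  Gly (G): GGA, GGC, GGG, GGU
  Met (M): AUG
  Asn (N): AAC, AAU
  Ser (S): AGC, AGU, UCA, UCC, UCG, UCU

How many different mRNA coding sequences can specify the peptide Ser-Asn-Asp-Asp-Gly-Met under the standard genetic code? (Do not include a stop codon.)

Ser: 6 codons.
Asn: 2 codons.
Asp: 2 codons.
Asp: 2 codons.
Gly: 4 codons.
Met: 1 codon.
6 × 2 × 2 × 2 × 4 × 1 = 192.

192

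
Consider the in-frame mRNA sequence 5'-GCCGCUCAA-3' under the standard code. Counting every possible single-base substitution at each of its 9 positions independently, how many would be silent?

Codon 1 (GCC, Ala): 3 synonymous substitutions.
Codon 2 (GCU, Ala): 3 synonymous substitutions.
Codon 3 (CAA, Gln): 1 synonymous substitution.
Total: 3 + 3 + 1 = 7.

7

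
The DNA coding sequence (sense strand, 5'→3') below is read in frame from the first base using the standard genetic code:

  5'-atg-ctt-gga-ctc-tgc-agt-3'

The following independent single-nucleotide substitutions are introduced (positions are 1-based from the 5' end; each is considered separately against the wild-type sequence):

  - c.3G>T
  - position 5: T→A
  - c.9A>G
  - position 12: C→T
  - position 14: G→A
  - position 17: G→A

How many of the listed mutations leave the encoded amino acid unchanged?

Codon 1: ATG (Met) → ATT (Ile) — missense.
Codon 2: CTT (Leu) → CAT (His) — missense.
Codon 3: GGA (Gly) → GGG (Gly) — synonymous.
Codon 4: CTC (Leu) → CTT (Leu) — synonymous.
Codon 5: TGC (Cys) → TAC (Tyr) — missense.
Codon 6: AGT (Ser) → AAT (Asn) — missense.
Synonymous: 2 of 6.

2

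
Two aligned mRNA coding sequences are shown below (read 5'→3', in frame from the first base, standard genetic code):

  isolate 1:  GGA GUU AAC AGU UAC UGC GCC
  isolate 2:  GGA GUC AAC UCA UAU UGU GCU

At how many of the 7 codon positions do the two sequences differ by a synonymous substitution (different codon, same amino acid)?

5

Codon 1: GGA Gly / GGA Gly — identical.
Codon 2: GUU Val / GUC Val — synonymous.
Codon 3: AAC Asn / AAC Asn — identical.
Codon 4: AGU Ser / UCA Ser — synonymous.
Codon 5: UAC Tyr / UAU Tyr — synonymous.
Codon 6: UGC Cys / UGU Cys — synonymous.
Codon 7: GCC Ala / GCU Ala — synonymous.
Synonymous differences: 5.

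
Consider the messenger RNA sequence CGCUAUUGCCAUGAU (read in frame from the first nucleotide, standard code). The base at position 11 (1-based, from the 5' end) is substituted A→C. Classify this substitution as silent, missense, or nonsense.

missense

Position 11 falls in codon 4: CAU → His.
After the substitution the codon is CCU → Pro.
His ≠ Pro, so this is a missense mutation.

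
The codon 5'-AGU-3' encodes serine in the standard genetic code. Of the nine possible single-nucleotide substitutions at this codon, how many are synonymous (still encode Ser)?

1

Position 1: none → 0 synonymous.
Position 2: none → 0 synonymous.
Position 3: AGC → 1 synonymous.
Total: 0 + 0 + 1 = 1.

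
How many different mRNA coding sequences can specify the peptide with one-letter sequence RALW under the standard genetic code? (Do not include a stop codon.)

Arg: 6 codons.
Ala: 4 codons.
Leu: 6 codons.
Trp: 1 codon.
6 × 4 × 6 × 1 = 144.

144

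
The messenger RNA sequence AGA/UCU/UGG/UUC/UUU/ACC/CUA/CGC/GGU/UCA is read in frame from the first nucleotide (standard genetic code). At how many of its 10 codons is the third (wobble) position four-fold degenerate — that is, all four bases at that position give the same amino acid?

6

Codon 1 AGA (Arg): third position 2-fold.
Codon 2 UCU (Ser): third position 4-fold.
Codon 3 UGG (Trp): third position 1-fold.
Codon 4 UUC (Phe): third position 2-fold.
Codon 5 UUU (Phe): third position 2-fold.
Codon 6 ACC (Thr): third position 4-fold.
Codon 7 CUA (Leu): third position 4-fold.
Codon 8 CGC (Arg): third position 4-fold.
Codon 9 GGU (Gly): third position 4-fold.
Codon 10 UCA (Ser): third position 4-fold.
Four-fold degenerate third positions: 6.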